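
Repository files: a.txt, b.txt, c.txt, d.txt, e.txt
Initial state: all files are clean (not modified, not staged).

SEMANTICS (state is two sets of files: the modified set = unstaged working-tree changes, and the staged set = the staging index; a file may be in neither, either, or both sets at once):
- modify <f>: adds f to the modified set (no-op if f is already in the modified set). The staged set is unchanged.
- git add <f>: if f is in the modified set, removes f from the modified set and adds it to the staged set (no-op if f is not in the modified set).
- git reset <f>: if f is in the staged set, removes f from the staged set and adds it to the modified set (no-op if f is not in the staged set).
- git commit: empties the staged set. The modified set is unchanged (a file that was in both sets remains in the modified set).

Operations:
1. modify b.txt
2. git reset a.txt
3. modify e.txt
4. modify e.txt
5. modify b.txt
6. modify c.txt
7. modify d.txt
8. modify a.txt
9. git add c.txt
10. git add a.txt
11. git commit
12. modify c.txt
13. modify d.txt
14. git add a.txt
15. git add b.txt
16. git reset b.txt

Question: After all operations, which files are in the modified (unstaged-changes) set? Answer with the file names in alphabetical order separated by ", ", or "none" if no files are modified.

Answer: b.txt, c.txt, d.txt, e.txt

Derivation:
After op 1 (modify b.txt): modified={b.txt} staged={none}
After op 2 (git reset a.txt): modified={b.txt} staged={none}
After op 3 (modify e.txt): modified={b.txt, e.txt} staged={none}
After op 4 (modify e.txt): modified={b.txt, e.txt} staged={none}
After op 5 (modify b.txt): modified={b.txt, e.txt} staged={none}
After op 6 (modify c.txt): modified={b.txt, c.txt, e.txt} staged={none}
After op 7 (modify d.txt): modified={b.txt, c.txt, d.txt, e.txt} staged={none}
After op 8 (modify a.txt): modified={a.txt, b.txt, c.txt, d.txt, e.txt} staged={none}
After op 9 (git add c.txt): modified={a.txt, b.txt, d.txt, e.txt} staged={c.txt}
After op 10 (git add a.txt): modified={b.txt, d.txt, e.txt} staged={a.txt, c.txt}
After op 11 (git commit): modified={b.txt, d.txt, e.txt} staged={none}
After op 12 (modify c.txt): modified={b.txt, c.txt, d.txt, e.txt} staged={none}
After op 13 (modify d.txt): modified={b.txt, c.txt, d.txt, e.txt} staged={none}
After op 14 (git add a.txt): modified={b.txt, c.txt, d.txt, e.txt} staged={none}
After op 15 (git add b.txt): modified={c.txt, d.txt, e.txt} staged={b.txt}
After op 16 (git reset b.txt): modified={b.txt, c.txt, d.txt, e.txt} staged={none}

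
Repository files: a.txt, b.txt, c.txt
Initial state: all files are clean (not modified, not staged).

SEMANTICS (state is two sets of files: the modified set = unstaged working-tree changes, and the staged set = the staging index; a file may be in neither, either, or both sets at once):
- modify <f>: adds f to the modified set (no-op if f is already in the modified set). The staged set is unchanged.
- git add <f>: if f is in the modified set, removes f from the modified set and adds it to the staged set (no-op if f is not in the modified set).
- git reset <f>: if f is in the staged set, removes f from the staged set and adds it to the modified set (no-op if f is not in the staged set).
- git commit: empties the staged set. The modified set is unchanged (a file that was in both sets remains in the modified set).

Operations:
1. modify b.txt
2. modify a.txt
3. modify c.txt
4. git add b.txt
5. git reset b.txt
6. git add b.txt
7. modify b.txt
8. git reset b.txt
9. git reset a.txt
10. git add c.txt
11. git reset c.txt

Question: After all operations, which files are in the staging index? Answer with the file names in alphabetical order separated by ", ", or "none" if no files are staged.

After op 1 (modify b.txt): modified={b.txt} staged={none}
After op 2 (modify a.txt): modified={a.txt, b.txt} staged={none}
After op 3 (modify c.txt): modified={a.txt, b.txt, c.txt} staged={none}
After op 4 (git add b.txt): modified={a.txt, c.txt} staged={b.txt}
After op 5 (git reset b.txt): modified={a.txt, b.txt, c.txt} staged={none}
After op 6 (git add b.txt): modified={a.txt, c.txt} staged={b.txt}
After op 7 (modify b.txt): modified={a.txt, b.txt, c.txt} staged={b.txt}
After op 8 (git reset b.txt): modified={a.txt, b.txt, c.txt} staged={none}
After op 9 (git reset a.txt): modified={a.txt, b.txt, c.txt} staged={none}
After op 10 (git add c.txt): modified={a.txt, b.txt} staged={c.txt}
After op 11 (git reset c.txt): modified={a.txt, b.txt, c.txt} staged={none}

Answer: none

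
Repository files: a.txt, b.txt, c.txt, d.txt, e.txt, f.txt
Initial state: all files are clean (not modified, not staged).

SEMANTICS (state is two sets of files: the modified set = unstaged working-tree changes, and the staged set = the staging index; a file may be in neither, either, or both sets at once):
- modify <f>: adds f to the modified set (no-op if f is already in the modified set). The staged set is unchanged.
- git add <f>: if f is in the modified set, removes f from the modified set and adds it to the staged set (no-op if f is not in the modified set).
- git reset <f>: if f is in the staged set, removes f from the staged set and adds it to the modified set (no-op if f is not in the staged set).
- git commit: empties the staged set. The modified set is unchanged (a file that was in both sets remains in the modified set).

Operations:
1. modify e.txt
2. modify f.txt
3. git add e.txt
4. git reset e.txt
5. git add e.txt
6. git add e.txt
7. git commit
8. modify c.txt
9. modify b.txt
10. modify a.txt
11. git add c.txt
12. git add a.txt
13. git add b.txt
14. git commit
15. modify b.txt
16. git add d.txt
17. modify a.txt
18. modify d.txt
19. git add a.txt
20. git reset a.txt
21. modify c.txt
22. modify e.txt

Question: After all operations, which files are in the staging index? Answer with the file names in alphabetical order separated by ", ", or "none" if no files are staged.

After op 1 (modify e.txt): modified={e.txt} staged={none}
After op 2 (modify f.txt): modified={e.txt, f.txt} staged={none}
After op 3 (git add e.txt): modified={f.txt} staged={e.txt}
After op 4 (git reset e.txt): modified={e.txt, f.txt} staged={none}
After op 5 (git add e.txt): modified={f.txt} staged={e.txt}
After op 6 (git add e.txt): modified={f.txt} staged={e.txt}
After op 7 (git commit): modified={f.txt} staged={none}
After op 8 (modify c.txt): modified={c.txt, f.txt} staged={none}
After op 9 (modify b.txt): modified={b.txt, c.txt, f.txt} staged={none}
After op 10 (modify a.txt): modified={a.txt, b.txt, c.txt, f.txt} staged={none}
After op 11 (git add c.txt): modified={a.txt, b.txt, f.txt} staged={c.txt}
After op 12 (git add a.txt): modified={b.txt, f.txt} staged={a.txt, c.txt}
After op 13 (git add b.txt): modified={f.txt} staged={a.txt, b.txt, c.txt}
After op 14 (git commit): modified={f.txt} staged={none}
After op 15 (modify b.txt): modified={b.txt, f.txt} staged={none}
After op 16 (git add d.txt): modified={b.txt, f.txt} staged={none}
After op 17 (modify a.txt): modified={a.txt, b.txt, f.txt} staged={none}
After op 18 (modify d.txt): modified={a.txt, b.txt, d.txt, f.txt} staged={none}
After op 19 (git add a.txt): modified={b.txt, d.txt, f.txt} staged={a.txt}
After op 20 (git reset a.txt): modified={a.txt, b.txt, d.txt, f.txt} staged={none}
After op 21 (modify c.txt): modified={a.txt, b.txt, c.txt, d.txt, f.txt} staged={none}
After op 22 (modify e.txt): modified={a.txt, b.txt, c.txt, d.txt, e.txt, f.txt} staged={none}

Answer: none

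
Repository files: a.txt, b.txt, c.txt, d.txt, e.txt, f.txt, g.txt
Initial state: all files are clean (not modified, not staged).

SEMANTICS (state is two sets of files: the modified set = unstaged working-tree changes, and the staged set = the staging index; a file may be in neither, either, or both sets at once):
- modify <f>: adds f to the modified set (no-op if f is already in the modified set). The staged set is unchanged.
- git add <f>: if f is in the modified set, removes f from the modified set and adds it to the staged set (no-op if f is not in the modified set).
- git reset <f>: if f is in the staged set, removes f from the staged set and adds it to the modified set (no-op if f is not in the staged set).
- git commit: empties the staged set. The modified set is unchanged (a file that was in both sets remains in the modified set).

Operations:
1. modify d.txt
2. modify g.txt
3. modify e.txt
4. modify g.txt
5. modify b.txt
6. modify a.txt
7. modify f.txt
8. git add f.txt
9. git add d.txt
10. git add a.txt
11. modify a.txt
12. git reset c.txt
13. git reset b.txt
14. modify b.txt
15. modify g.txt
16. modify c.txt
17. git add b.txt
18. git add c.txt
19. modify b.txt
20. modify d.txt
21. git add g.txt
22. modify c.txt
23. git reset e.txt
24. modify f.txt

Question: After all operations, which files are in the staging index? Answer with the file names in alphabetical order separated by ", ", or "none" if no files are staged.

After op 1 (modify d.txt): modified={d.txt} staged={none}
After op 2 (modify g.txt): modified={d.txt, g.txt} staged={none}
After op 3 (modify e.txt): modified={d.txt, e.txt, g.txt} staged={none}
After op 4 (modify g.txt): modified={d.txt, e.txt, g.txt} staged={none}
After op 5 (modify b.txt): modified={b.txt, d.txt, e.txt, g.txt} staged={none}
After op 6 (modify a.txt): modified={a.txt, b.txt, d.txt, e.txt, g.txt} staged={none}
After op 7 (modify f.txt): modified={a.txt, b.txt, d.txt, e.txt, f.txt, g.txt} staged={none}
After op 8 (git add f.txt): modified={a.txt, b.txt, d.txt, e.txt, g.txt} staged={f.txt}
After op 9 (git add d.txt): modified={a.txt, b.txt, e.txt, g.txt} staged={d.txt, f.txt}
After op 10 (git add a.txt): modified={b.txt, e.txt, g.txt} staged={a.txt, d.txt, f.txt}
After op 11 (modify a.txt): modified={a.txt, b.txt, e.txt, g.txt} staged={a.txt, d.txt, f.txt}
After op 12 (git reset c.txt): modified={a.txt, b.txt, e.txt, g.txt} staged={a.txt, d.txt, f.txt}
After op 13 (git reset b.txt): modified={a.txt, b.txt, e.txt, g.txt} staged={a.txt, d.txt, f.txt}
After op 14 (modify b.txt): modified={a.txt, b.txt, e.txt, g.txt} staged={a.txt, d.txt, f.txt}
After op 15 (modify g.txt): modified={a.txt, b.txt, e.txt, g.txt} staged={a.txt, d.txt, f.txt}
After op 16 (modify c.txt): modified={a.txt, b.txt, c.txt, e.txt, g.txt} staged={a.txt, d.txt, f.txt}
After op 17 (git add b.txt): modified={a.txt, c.txt, e.txt, g.txt} staged={a.txt, b.txt, d.txt, f.txt}
After op 18 (git add c.txt): modified={a.txt, e.txt, g.txt} staged={a.txt, b.txt, c.txt, d.txt, f.txt}
After op 19 (modify b.txt): modified={a.txt, b.txt, e.txt, g.txt} staged={a.txt, b.txt, c.txt, d.txt, f.txt}
After op 20 (modify d.txt): modified={a.txt, b.txt, d.txt, e.txt, g.txt} staged={a.txt, b.txt, c.txt, d.txt, f.txt}
After op 21 (git add g.txt): modified={a.txt, b.txt, d.txt, e.txt} staged={a.txt, b.txt, c.txt, d.txt, f.txt, g.txt}
After op 22 (modify c.txt): modified={a.txt, b.txt, c.txt, d.txt, e.txt} staged={a.txt, b.txt, c.txt, d.txt, f.txt, g.txt}
After op 23 (git reset e.txt): modified={a.txt, b.txt, c.txt, d.txt, e.txt} staged={a.txt, b.txt, c.txt, d.txt, f.txt, g.txt}
After op 24 (modify f.txt): modified={a.txt, b.txt, c.txt, d.txt, e.txt, f.txt} staged={a.txt, b.txt, c.txt, d.txt, f.txt, g.txt}

Answer: a.txt, b.txt, c.txt, d.txt, f.txt, g.txt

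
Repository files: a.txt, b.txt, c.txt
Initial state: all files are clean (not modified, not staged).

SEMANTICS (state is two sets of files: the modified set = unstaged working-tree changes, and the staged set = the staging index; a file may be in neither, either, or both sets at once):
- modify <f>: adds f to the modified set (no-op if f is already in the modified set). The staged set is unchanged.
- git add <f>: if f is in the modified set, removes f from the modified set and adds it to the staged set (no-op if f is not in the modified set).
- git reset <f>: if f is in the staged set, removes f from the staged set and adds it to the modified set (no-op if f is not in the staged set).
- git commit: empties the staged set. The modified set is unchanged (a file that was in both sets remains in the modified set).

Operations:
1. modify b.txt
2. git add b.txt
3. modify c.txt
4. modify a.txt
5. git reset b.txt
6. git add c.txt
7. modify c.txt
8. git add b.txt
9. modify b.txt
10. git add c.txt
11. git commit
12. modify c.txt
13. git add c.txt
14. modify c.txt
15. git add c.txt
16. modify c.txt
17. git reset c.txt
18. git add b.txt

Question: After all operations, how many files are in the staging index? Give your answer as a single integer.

Answer: 1

Derivation:
After op 1 (modify b.txt): modified={b.txt} staged={none}
After op 2 (git add b.txt): modified={none} staged={b.txt}
After op 3 (modify c.txt): modified={c.txt} staged={b.txt}
After op 4 (modify a.txt): modified={a.txt, c.txt} staged={b.txt}
After op 5 (git reset b.txt): modified={a.txt, b.txt, c.txt} staged={none}
After op 6 (git add c.txt): modified={a.txt, b.txt} staged={c.txt}
After op 7 (modify c.txt): modified={a.txt, b.txt, c.txt} staged={c.txt}
After op 8 (git add b.txt): modified={a.txt, c.txt} staged={b.txt, c.txt}
After op 9 (modify b.txt): modified={a.txt, b.txt, c.txt} staged={b.txt, c.txt}
After op 10 (git add c.txt): modified={a.txt, b.txt} staged={b.txt, c.txt}
After op 11 (git commit): modified={a.txt, b.txt} staged={none}
After op 12 (modify c.txt): modified={a.txt, b.txt, c.txt} staged={none}
After op 13 (git add c.txt): modified={a.txt, b.txt} staged={c.txt}
After op 14 (modify c.txt): modified={a.txt, b.txt, c.txt} staged={c.txt}
After op 15 (git add c.txt): modified={a.txt, b.txt} staged={c.txt}
After op 16 (modify c.txt): modified={a.txt, b.txt, c.txt} staged={c.txt}
After op 17 (git reset c.txt): modified={a.txt, b.txt, c.txt} staged={none}
After op 18 (git add b.txt): modified={a.txt, c.txt} staged={b.txt}
Final staged set: {b.txt} -> count=1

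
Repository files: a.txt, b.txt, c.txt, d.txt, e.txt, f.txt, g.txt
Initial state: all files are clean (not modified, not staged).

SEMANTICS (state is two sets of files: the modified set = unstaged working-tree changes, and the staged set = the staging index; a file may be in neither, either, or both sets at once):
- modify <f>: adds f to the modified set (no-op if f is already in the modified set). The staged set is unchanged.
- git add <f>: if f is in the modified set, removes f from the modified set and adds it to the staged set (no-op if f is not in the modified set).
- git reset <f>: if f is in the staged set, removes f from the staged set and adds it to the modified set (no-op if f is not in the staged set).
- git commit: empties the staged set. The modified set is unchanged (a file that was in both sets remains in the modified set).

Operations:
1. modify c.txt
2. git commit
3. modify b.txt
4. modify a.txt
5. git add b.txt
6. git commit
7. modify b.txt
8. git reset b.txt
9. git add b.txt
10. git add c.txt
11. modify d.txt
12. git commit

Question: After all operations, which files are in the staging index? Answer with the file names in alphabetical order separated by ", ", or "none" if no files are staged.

Answer: none

Derivation:
After op 1 (modify c.txt): modified={c.txt} staged={none}
After op 2 (git commit): modified={c.txt} staged={none}
After op 3 (modify b.txt): modified={b.txt, c.txt} staged={none}
After op 4 (modify a.txt): modified={a.txt, b.txt, c.txt} staged={none}
After op 5 (git add b.txt): modified={a.txt, c.txt} staged={b.txt}
After op 6 (git commit): modified={a.txt, c.txt} staged={none}
After op 7 (modify b.txt): modified={a.txt, b.txt, c.txt} staged={none}
After op 8 (git reset b.txt): modified={a.txt, b.txt, c.txt} staged={none}
After op 9 (git add b.txt): modified={a.txt, c.txt} staged={b.txt}
After op 10 (git add c.txt): modified={a.txt} staged={b.txt, c.txt}
After op 11 (modify d.txt): modified={a.txt, d.txt} staged={b.txt, c.txt}
After op 12 (git commit): modified={a.txt, d.txt} staged={none}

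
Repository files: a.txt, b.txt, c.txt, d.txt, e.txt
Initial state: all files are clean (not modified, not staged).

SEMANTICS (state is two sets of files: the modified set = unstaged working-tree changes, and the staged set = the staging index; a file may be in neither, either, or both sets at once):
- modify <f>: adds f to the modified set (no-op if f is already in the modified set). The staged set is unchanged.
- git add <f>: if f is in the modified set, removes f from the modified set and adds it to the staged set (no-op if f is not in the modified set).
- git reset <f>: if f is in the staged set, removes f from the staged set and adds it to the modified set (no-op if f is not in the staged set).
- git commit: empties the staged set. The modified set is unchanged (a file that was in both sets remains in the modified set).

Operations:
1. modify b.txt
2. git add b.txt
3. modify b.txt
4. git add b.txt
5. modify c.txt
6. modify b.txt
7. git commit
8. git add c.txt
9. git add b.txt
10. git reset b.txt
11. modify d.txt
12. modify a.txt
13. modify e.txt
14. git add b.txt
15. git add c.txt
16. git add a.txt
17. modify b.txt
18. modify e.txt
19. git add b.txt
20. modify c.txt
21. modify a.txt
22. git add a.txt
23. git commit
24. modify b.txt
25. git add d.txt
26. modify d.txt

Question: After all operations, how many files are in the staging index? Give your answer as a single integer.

After op 1 (modify b.txt): modified={b.txt} staged={none}
After op 2 (git add b.txt): modified={none} staged={b.txt}
After op 3 (modify b.txt): modified={b.txt} staged={b.txt}
After op 4 (git add b.txt): modified={none} staged={b.txt}
After op 5 (modify c.txt): modified={c.txt} staged={b.txt}
After op 6 (modify b.txt): modified={b.txt, c.txt} staged={b.txt}
After op 7 (git commit): modified={b.txt, c.txt} staged={none}
After op 8 (git add c.txt): modified={b.txt} staged={c.txt}
After op 9 (git add b.txt): modified={none} staged={b.txt, c.txt}
After op 10 (git reset b.txt): modified={b.txt} staged={c.txt}
After op 11 (modify d.txt): modified={b.txt, d.txt} staged={c.txt}
After op 12 (modify a.txt): modified={a.txt, b.txt, d.txt} staged={c.txt}
After op 13 (modify e.txt): modified={a.txt, b.txt, d.txt, e.txt} staged={c.txt}
After op 14 (git add b.txt): modified={a.txt, d.txt, e.txt} staged={b.txt, c.txt}
After op 15 (git add c.txt): modified={a.txt, d.txt, e.txt} staged={b.txt, c.txt}
After op 16 (git add a.txt): modified={d.txt, e.txt} staged={a.txt, b.txt, c.txt}
After op 17 (modify b.txt): modified={b.txt, d.txt, e.txt} staged={a.txt, b.txt, c.txt}
After op 18 (modify e.txt): modified={b.txt, d.txt, e.txt} staged={a.txt, b.txt, c.txt}
After op 19 (git add b.txt): modified={d.txt, e.txt} staged={a.txt, b.txt, c.txt}
After op 20 (modify c.txt): modified={c.txt, d.txt, e.txt} staged={a.txt, b.txt, c.txt}
After op 21 (modify a.txt): modified={a.txt, c.txt, d.txt, e.txt} staged={a.txt, b.txt, c.txt}
After op 22 (git add a.txt): modified={c.txt, d.txt, e.txt} staged={a.txt, b.txt, c.txt}
After op 23 (git commit): modified={c.txt, d.txt, e.txt} staged={none}
After op 24 (modify b.txt): modified={b.txt, c.txt, d.txt, e.txt} staged={none}
After op 25 (git add d.txt): modified={b.txt, c.txt, e.txt} staged={d.txt}
After op 26 (modify d.txt): modified={b.txt, c.txt, d.txt, e.txt} staged={d.txt}
Final staged set: {d.txt} -> count=1

Answer: 1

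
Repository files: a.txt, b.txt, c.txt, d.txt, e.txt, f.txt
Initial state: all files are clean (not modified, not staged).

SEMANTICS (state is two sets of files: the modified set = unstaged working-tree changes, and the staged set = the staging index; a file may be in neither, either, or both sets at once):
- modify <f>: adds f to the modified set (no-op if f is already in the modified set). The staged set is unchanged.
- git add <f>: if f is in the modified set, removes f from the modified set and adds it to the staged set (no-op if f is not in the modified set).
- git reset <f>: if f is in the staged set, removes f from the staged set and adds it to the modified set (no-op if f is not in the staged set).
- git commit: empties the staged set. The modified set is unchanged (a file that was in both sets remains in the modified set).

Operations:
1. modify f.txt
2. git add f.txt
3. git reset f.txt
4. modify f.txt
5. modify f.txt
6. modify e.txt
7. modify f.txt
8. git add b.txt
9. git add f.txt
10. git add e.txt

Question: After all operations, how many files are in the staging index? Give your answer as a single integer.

After op 1 (modify f.txt): modified={f.txt} staged={none}
After op 2 (git add f.txt): modified={none} staged={f.txt}
After op 3 (git reset f.txt): modified={f.txt} staged={none}
After op 4 (modify f.txt): modified={f.txt} staged={none}
After op 5 (modify f.txt): modified={f.txt} staged={none}
After op 6 (modify e.txt): modified={e.txt, f.txt} staged={none}
After op 7 (modify f.txt): modified={e.txt, f.txt} staged={none}
After op 8 (git add b.txt): modified={e.txt, f.txt} staged={none}
After op 9 (git add f.txt): modified={e.txt} staged={f.txt}
After op 10 (git add e.txt): modified={none} staged={e.txt, f.txt}
Final staged set: {e.txt, f.txt} -> count=2

Answer: 2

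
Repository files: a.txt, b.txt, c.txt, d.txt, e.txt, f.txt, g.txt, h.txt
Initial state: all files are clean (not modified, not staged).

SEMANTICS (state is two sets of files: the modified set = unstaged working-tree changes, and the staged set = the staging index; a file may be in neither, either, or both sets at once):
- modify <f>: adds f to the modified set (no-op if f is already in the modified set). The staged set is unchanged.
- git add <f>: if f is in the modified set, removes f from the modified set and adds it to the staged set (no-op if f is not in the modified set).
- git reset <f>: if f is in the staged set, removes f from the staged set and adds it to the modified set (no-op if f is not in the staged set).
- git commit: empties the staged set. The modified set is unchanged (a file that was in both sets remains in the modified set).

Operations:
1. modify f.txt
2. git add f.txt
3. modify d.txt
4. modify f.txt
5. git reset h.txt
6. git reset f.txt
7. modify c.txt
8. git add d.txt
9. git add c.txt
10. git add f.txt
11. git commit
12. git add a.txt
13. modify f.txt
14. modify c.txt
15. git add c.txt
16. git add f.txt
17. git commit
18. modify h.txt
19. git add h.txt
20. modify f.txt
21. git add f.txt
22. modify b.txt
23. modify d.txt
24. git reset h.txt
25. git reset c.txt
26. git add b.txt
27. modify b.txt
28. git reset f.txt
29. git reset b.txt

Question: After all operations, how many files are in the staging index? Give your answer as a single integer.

Answer: 0

Derivation:
After op 1 (modify f.txt): modified={f.txt} staged={none}
After op 2 (git add f.txt): modified={none} staged={f.txt}
After op 3 (modify d.txt): modified={d.txt} staged={f.txt}
After op 4 (modify f.txt): modified={d.txt, f.txt} staged={f.txt}
After op 5 (git reset h.txt): modified={d.txt, f.txt} staged={f.txt}
After op 6 (git reset f.txt): modified={d.txt, f.txt} staged={none}
After op 7 (modify c.txt): modified={c.txt, d.txt, f.txt} staged={none}
After op 8 (git add d.txt): modified={c.txt, f.txt} staged={d.txt}
After op 9 (git add c.txt): modified={f.txt} staged={c.txt, d.txt}
After op 10 (git add f.txt): modified={none} staged={c.txt, d.txt, f.txt}
After op 11 (git commit): modified={none} staged={none}
After op 12 (git add a.txt): modified={none} staged={none}
After op 13 (modify f.txt): modified={f.txt} staged={none}
After op 14 (modify c.txt): modified={c.txt, f.txt} staged={none}
After op 15 (git add c.txt): modified={f.txt} staged={c.txt}
After op 16 (git add f.txt): modified={none} staged={c.txt, f.txt}
After op 17 (git commit): modified={none} staged={none}
After op 18 (modify h.txt): modified={h.txt} staged={none}
After op 19 (git add h.txt): modified={none} staged={h.txt}
After op 20 (modify f.txt): modified={f.txt} staged={h.txt}
After op 21 (git add f.txt): modified={none} staged={f.txt, h.txt}
After op 22 (modify b.txt): modified={b.txt} staged={f.txt, h.txt}
After op 23 (modify d.txt): modified={b.txt, d.txt} staged={f.txt, h.txt}
After op 24 (git reset h.txt): modified={b.txt, d.txt, h.txt} staged={f.txt}
After op 25 (git reset c.txt): modified={b.txt, d.txt, h.txt} staged={f.txt}
After op 26 (git add b.txt): modified={d.txt, h.txt} staged={b.txt, f.txt}
After op 27 (modify b.txt): modified={b.txt, d.txt, h.txt} staged={b.txt, f.txt}
After op 28 (git reset f.txt): modified={b.txt, d.txt, f.txt, h.txt} staged={b.txt}
After op 29 (git reset b.txt): modified={b.txt, d.txt, f.txt, h.txt} staged={none}
Final staged set: {none} -> count=0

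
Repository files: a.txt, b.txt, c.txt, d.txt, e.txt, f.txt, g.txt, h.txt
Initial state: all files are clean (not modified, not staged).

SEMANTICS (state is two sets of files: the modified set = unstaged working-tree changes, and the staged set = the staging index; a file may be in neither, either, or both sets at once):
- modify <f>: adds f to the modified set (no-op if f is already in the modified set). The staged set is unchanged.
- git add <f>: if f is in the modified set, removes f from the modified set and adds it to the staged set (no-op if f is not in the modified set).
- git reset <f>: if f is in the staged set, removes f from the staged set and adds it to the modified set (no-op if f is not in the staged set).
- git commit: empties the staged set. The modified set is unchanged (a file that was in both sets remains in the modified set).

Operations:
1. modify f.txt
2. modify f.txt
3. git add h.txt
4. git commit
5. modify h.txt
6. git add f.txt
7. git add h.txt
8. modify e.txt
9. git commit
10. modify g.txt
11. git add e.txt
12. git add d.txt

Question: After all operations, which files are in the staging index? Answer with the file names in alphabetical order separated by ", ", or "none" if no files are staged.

After op 1 (modify f.txt): modified={f.txt} staged={none}
After op 2 (modify f.txt): modified={f.txt} staged={none}
After op 3 (git add h.txt): modified={f.txt} staged={none}
After op 4 (git commit): modified={f.txt} staged={none}
After op 5 (modify h.txt): modified={f.txt, h.txt} staged={none}
After op 6 (git add f.txt): modified={h.txt} staged={f.txt}
After op 7 (git add h.txt): modified={none} staged={f.txt, h.txt}
After op 8 (modify e.txt): modified={e.txt} staged={f.txt, h.txt}
After op 9 (git commit): modified={e.txt} staged={none}
After op 10 (modify g.txt): modified={e.txt, g.txt} staged={none}
After op 11 (git add e.txt): modified={g.txt} staged={e.txt}
After op 12 (git add d.txt): modified={g.txt} staged={e.txt}

Answer: e.txt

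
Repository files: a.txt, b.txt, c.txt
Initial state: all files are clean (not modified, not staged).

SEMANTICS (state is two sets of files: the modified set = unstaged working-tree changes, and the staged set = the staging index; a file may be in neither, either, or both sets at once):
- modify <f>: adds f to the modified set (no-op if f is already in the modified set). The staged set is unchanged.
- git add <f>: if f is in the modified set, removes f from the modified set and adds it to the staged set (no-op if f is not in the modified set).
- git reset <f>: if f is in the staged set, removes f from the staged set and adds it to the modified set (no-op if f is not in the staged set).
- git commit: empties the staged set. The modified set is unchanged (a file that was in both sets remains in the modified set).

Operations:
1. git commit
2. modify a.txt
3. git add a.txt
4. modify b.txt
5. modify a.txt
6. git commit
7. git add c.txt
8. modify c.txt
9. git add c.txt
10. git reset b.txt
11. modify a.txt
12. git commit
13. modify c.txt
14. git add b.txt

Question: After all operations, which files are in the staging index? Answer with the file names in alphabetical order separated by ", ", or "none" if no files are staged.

Answer: b.txt

Derivation:
After op 1 (git commit): modified={none} staged={none}
After op 2 (modify a.txt): modified={a.txt} staged={none}
After op 3 (git add a.txt): modified={none} staged={a.txt}
After op 4 (modify b.txt): modified={b.txt} staged={a.txt}
After op 5 (modify a.txt): modified={a.txt, b.txt} staged={a.txt}
After op 6 (git commit): modified={a.txt, b.txt} staged={none}
After op 7 (git add c.txt): modified={a.txt, b.txt} staged={none}
After op 8 (modify c.txt): modified={a.txt, b.txt, c.txt} staged={none}
After op 9 (git add c.txt): modified={a.txt, b.txt} staged={c.txt}
After op 10 (git reset b.txt): modified={a.txt, b.txt} staged={c.txt}
After op 11 (modify a.txt): modified={a.txt, b.txt} staged={c.txt}
After op 12 (git commit): modified={a.txt, b.txt} staged={none}
After op 13 (modify c.txt): modified={a.txt, b.txt, c.txt} staged={none}
After op 14 (git add b.txt): modified={a.txt, c.txt} staged={b.txt}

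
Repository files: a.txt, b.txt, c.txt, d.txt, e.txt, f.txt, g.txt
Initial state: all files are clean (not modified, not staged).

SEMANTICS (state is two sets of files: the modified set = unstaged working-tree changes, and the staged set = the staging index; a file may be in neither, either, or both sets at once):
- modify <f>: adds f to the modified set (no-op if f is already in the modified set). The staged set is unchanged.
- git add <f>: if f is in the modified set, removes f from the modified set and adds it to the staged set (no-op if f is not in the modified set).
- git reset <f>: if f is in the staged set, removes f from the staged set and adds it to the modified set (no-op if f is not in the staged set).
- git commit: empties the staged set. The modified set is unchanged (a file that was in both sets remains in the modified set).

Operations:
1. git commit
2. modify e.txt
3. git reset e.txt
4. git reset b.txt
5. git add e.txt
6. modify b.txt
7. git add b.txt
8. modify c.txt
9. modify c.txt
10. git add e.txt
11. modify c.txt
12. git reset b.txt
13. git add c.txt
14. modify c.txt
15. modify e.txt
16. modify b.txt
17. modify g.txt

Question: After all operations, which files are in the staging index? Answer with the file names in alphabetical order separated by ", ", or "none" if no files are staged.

Answer: c.txt, e.txt

Derivation:
After op 1 (git commit): modified={none} staged={none}
After op 2 (modify e.txt): modified={e.txt} staged={none}
After op 3 (git reset e.txt): modified={e.txt} staged={none}
After op 4 (git reset b.txt): modified={e.txt} staged={none}
After op 5 (git add e.txt): modified={none} staged={e.txt}
After op 6 (modify b.txt): modified={b.txt} staged={e.txt}
After op 7 (git add b.txt): modified={none} staged={b.txt, e.txt}
After op 8 (modify c.txt): modified={c.txt} staged={b.txt, e.txt}
After op 9 (modify c.txt): modified={c.txt} staged={b.txt, e.txt}
After op 10 (git add e.txt): modified={c.txt} staged={b.txt, e.txt}
After op 11 (modify c.txt): modified={c.txt} staged={b.txt, e.txt}
After op 12 (git reset b.txt): modified={b.txt, c.txt} staged={e.txt}
After op 13 (git add c.txt): modified={b.txt} staged={c.txt, e.txt}
After op 14 (modify c.txt): modified={b.txt, c.txt} staged={c.txt, e.txt}
After op 15 (modify e.txt): modified={b.txt, c.txt, e.txt} staged={c.txt, e.txt}
After op 16 (modify b.txt): modified={b.txt, c.txt, e.txt} staged={c.txt, e.txt}
After op 17 (modify g.txt): modified={b.txt, c.txt, e.txt, g.txt} staged={c.txt, e.txt}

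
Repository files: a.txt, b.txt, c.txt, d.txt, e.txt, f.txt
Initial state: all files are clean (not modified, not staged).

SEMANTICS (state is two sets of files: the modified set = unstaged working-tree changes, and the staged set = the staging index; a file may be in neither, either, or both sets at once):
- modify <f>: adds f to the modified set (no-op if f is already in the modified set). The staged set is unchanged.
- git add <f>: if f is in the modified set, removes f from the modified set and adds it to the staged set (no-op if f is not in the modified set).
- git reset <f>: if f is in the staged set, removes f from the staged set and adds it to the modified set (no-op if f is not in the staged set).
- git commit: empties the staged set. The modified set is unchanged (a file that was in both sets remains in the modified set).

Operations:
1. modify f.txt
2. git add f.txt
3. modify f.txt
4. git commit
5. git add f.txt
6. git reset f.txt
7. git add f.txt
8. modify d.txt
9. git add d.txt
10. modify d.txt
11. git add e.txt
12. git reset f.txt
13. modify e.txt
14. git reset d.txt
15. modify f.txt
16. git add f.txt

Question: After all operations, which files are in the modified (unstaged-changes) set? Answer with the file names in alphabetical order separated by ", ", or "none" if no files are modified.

After op 1 (modify f.txt): modified={f.txt} staged={none}
After op 2 (git add f.txt): modified={none} staged={f.txt}
After op 3 (modify f.txt): modified={f.txt} staged={f.txt}
After op 4 (git commit): modified={f.txt} staged={none}
After op 5 (git add f.txt): modified={none} staged={f.txt}
After op 6 (git reset f.txt): modified={f.txt} staged={none}
After op 7 (git add f.txt): modified={none} staged={f.txt}
After op 8 (modify d.txt): modified={d.txt} staged={f.txt}
After op 9 (git add d.txt): modified={none} staged={d.txt, f.txt}
After op 10 (modify d.txt): modified={d.txt} staged={d.txt, f.txt}
After op 11 (git add e.txt): modified={d.txt} staged={d.txt, f.txt}
After op 12 (git reset f.txt): modified={d.txt, f.txt} staged={d.txt}
After op 13 (modify e.txt): modified={d.txt, e.txt, f.txt} staged={d.txt}
After op 14 (git reset d.txt): modified={d.txt, e.txt, f.txt} staged={none}
After op 15 (modify f.txt): modified={d.txt, e.txt, f.txt} staged={none}
After op 16 (git add f.txt): modified={d.txt, e.txt} staged={f.txt}

Answer: d.txt, e.txt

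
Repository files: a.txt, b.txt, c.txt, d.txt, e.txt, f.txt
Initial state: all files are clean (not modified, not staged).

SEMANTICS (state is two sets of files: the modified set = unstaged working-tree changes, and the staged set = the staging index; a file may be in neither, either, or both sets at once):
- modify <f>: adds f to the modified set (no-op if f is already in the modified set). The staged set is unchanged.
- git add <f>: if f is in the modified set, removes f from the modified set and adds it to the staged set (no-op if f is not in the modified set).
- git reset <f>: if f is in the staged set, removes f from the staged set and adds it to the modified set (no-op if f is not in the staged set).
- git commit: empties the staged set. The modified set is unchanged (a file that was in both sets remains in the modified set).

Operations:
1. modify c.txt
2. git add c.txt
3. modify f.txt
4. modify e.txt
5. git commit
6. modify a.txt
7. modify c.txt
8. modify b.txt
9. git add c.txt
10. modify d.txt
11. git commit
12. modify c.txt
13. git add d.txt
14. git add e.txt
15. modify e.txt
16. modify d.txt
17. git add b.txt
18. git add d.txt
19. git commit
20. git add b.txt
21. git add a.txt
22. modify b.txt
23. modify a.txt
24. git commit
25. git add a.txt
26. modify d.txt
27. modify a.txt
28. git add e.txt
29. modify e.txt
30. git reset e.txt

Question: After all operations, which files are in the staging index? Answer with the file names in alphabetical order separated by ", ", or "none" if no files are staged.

After op 1 (modify c.txt): modified={c.txt} staged={none}
After op 2 (git add c.txt): modified={none} staged={c.txt}
After op 3 (modify f.txt): modified={f.txt} staged={c.txt}
After op 4 (modify e.txt): modified={e.txt, f.txt} staged={c.txt}
After op 5 (git commit): modified={e.txt, f.txt} staged={none}
After op 6 (modify a.txt): modified={a.txt, e.txt, f.txt} staged={none}
After op 7 (modify c.txt): modified={a.txt, c.txt, e.txt, f.txt} staged={none}
After op 8 (modify b.txt): modified={a.txt, b.txt, c.txt, e.txt, f.txt} staged={none}
After op 9 (git add c.txt): modified={a.txt, b.txt, e.txt, f.txt} staged={c.txt}
After op 10 (modify d.txt): modified={a.txt, b.txt, d.txt, e.txt, f.txt} staged={c.txt}
After op 11 (git commit): modified={a.txt, b.txt, d.txt, e.txt, f.txt} staged={none}
After op 12 (modify c.txt): modified={a.txt, b.txt, c.txt, d.txt, e.txt, f.txt} staged={none}
After op 13 (git add d.txt): modified={a.txt, b.txt, c.txt, e.txt, f.txt} staged={d.txt}
After op 14 (git add e.txt): modified={a.txt, b.txt, c.txt, f.txt} staged={d.txt, e.txt}
After op 15 (modify e.txt): modified={a.txt, b.txt, c.txt, e.txt, f.txt} staged={d.txt, e.txt}
After op 16 (modify d.txt): modified={a.txt, b.txt, c.txt, d.txt, e.txt, f.txt} staged={d.txt, e.txt}
After op 17 (git add b.txt): modified={a.txt, c.txt, d.txt, e.txt, f.txt} staged={b.txt, d.txt, e.txt}
After op 18 (git add d.txt): modified={a.txt, c.txt, e.txt, f.txt} staged={b.txt, d.txt, e.txt}
After op 19 (git commit): modified={a.txt, c.txt, e.txt, f.txt} staged={none}
After op 20 (git add b.txt): modified={a.txt, c.txt, e.txt, f.txt} staged={none}
After op 21 (git add a.txt): modified={c.txt, e.txt, f.txt} staged={a.txt}
After op 22 (modify b.txt): modified={b.txt, c.txt, e.txt, f.txt} staged={a.txt}
After op 23 (modify a.txt): modified={a.txt, b.txt, c.txt, e.txt, f.txt} staged={a.txt}
After op 24 (git commit): modified={a.txt, b.txt, c.txt, e.txt, f.txt} staged={none}
After op 25 (git add a.txt): modified={b.txt, c.txt, e.txt, f.txt} staged={a.txt}
After op 26 (modify d.txt): modified={b.txt, c.txt, d.txt, e.txt, f.txt} staged={a.txt}
After op 27 (modify a.txt): modified={a.txt, b.txt, c.txt, d.txt, e.txt, f.txt} staged={a.txt}
After op 28 (git add e.txt): modified={a.txt, b.txt, c.txt, d.txt, f.txt} staged={a.txt, e.txt}
After op 29 (modify e.txt): modified={a.txt, b.txt, c.txt, d.txt, e.txt, f.txt} staged={a.txt, e.txt}
After op 30 (git reset e.txt): modified={a.txt, b.txt, c.txt, d.txt, e.txt, f.txt} staged={a.txt}

Answer: a.txt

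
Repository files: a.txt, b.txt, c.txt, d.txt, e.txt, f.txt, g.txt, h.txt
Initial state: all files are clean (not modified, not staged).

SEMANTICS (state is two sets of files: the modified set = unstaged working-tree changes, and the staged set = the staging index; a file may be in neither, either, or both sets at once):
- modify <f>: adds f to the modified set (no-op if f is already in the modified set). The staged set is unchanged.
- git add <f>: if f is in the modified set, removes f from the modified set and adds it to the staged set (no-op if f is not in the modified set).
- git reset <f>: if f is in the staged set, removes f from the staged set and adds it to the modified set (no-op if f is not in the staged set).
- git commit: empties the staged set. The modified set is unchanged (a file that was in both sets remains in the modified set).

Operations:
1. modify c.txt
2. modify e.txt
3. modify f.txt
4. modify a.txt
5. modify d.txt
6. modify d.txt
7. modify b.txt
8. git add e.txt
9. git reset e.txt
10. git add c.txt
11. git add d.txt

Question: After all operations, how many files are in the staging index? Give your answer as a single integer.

Answer: 2

Derivation:
After op 1 (modify c.txt): modified={c.txt} staged={none}
After op 2 (modify e.txt): modified={c.txt, e.txt} staged={none}
After op 3 (modify f.txt): modified={c.txt, e.txt, f.txt} staged={none}
After op 4 (modify a.txt): modified={a.txt, c.txt, e.txt, f.txt} staged={none}
After op 5 (modify d.txt): modified={a.txt, c.txt, d.txt, e.txt, f.txt} staged={none}
After op 6 (modify d.txt): modified={a.txt, c.txt, d.txt, e.txt, f.txt} staged={none}
After op 7 (modify b.txt): modified={a.txt, b.txt, c.txt, d.txt, e.txt, f.txt} staged={none}
After op 8 (git add e.txt): modified={a.txt, b.txt, c.txt, d.txt, f.txt} staged={e.txt}
After op 9 (git reset e.txt): modified={a.txt, b.txt, c.txt, d.txt, e.txt, f.txt} staged={none}
After op 10 (git add c.txt): modified={a.txt, b.txt, d.txt, e.txt, f.txt} staged={c.txt}
After op 11 (git add d.txt): modified={a.txt, b.txt, e.txt, f.txt} staged={c.txt, d.txt}
Final staged set: {c.txt, d.txt} -> count=2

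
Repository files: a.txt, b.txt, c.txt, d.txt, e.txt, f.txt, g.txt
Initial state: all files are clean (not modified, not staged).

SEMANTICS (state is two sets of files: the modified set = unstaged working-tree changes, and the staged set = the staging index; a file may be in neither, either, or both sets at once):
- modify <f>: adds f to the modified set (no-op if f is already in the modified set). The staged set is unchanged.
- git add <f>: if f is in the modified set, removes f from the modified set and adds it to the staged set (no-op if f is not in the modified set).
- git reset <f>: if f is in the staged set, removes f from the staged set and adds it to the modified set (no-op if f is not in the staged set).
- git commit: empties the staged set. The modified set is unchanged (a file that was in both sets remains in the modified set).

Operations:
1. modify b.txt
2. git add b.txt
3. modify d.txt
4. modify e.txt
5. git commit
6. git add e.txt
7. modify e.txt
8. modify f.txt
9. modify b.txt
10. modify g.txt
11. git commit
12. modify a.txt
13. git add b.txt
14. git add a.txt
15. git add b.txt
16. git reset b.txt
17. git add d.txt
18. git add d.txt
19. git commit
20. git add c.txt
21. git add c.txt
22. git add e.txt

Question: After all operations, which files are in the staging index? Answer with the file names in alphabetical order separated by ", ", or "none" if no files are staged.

Answer: e.txt

Derivation:
After op 1 (modify b.txt): modified={b.txt} staged={none}
After op 2 (git add b.txt): modified={none} staged={b.txt}
After op 3 (modify d.txt): modified={d.txt} staged={b.txt}
After op 4 (modify e.txt): modified={d.txt, e.txt} staged={b.txt}
After op 5 (git commit): modified={d.txt, e.txt} staged={none}
After op 6 (git add e.txt): modified={d.txt} staged={e.txt}
After op 7 (modify e.txt): modified={d.txt, e.txt} staged={e.txt}
After op 8 (modify f.txt): modified={d.txt, e.txt, f.txt} staged={e.txt}
After op 9 (modify b.txt): modified={b.txt, d.txt, e.txt, f.txt} staged={e.txt}
After op 10 (modify g.txt): modified={b.txt, d.txt, e.txt, f.txt, g.txt} staged={e.txt}
After op 11 (git commit): modified={b.txt, d.txt, e.txt, f.txt, g.txt} staged={none}
After op 12 (modify a.txt): modified={a.txt, b.txt, d.txt, e.txt, f.txt, g.txt} staged={none}
After op 13 (git add b.txt): modified={a.txt, d.txt, e.txt, f.txt, g.txt} staged={b.txt}
After op 14 (git add a.txt): modified={d.txt, e.txt, f.txt, g.txt} staged={a.txt, b.txt}
After op 15 (git add b.txt): modified={d.txt, e.txt, f.txt, g.txt} staged={a.txt, b.txt}
After op 16 (git reset b.txt): modified={b.txt, d.txt, e.txt, f.txt, g.txt} staged={a.txt}
After op 17 (git add d.txt): modified={b.txt, e.txt, f.txt, g.txt} staged={a.txt, d.txt}
After op 18 (git add d.txt): modified={b.txt, e.txt, f.txt, g.txt} staged={a.txt, d.txt}
After op 19 (git commit): modified={b.txt, e.txt, f.txt, g.txt} staged={none}
After op 20 (git add c.txt): modified={b.txt, e.txt, f.txt, g.txt} staged={none}
After op 21 (git add c.txt): modified={b.txt, e.txt, f.txt, g.txt} staged={none}
After op 22 (git add e.txt): modified={b.txt, f.txt, g.txt} staged={e.txt}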